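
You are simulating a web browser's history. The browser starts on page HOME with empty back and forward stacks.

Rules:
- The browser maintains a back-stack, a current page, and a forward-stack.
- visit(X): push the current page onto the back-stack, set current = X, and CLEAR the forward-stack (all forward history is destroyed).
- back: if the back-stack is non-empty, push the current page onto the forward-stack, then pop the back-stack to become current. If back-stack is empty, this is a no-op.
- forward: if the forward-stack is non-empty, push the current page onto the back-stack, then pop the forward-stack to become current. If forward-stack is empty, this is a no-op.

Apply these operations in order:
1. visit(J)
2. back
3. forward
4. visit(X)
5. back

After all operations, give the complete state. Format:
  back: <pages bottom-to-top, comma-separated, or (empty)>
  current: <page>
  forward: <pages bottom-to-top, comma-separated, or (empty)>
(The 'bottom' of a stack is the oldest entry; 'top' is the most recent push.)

After 1 (visit(J)): cur=J back=1 fwd=0
After 2 (back): cur=HOME back=0 fwd=1
After 3 (forward): cur=J back=1 fwd=0
After 4 (visit(X)): cur=X back=2 fwd=0
After 5 (back): cur=J back=1 fwd=1

Answer: back: HOME
current: J
forward: X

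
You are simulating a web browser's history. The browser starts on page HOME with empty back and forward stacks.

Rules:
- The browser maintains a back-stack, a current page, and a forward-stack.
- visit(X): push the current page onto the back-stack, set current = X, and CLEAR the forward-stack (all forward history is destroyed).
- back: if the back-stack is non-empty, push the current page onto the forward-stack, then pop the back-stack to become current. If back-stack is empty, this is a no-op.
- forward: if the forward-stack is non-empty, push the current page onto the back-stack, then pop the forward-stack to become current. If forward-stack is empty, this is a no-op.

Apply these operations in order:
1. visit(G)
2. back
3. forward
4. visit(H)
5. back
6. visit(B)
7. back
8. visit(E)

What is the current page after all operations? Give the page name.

Answer: E

Derivation:
After 1 (visit(G)): cur=G back=1 fwd=0
After 2 (back): cur=HOME back=0 fwd=1
After 3 (forward): cur=G back=1 fwd=0
After 4 (visit(H)): cur=H back=2 fwd=0
After 5 (back): cur=G back=1 fwd=1
After 6 (visit(B)): cur=B back=2 fwd=0
After 7 (back): cur=G back=1 fwd=1
After 8 (visit(E)): cur=E back=2 fwd=0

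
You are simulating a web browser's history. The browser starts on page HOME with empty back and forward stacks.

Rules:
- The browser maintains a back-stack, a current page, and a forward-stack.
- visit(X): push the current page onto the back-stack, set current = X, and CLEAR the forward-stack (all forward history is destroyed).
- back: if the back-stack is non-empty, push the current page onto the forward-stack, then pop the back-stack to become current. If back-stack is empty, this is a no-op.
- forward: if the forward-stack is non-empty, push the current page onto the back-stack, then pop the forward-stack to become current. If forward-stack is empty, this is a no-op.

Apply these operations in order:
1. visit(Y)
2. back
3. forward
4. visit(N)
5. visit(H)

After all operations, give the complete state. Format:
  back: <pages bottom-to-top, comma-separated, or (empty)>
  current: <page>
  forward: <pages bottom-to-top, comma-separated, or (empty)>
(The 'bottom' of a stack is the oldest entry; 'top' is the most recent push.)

Answer: back: HOME,Y,N
current: H
forward: (empty)

Derivation:
After 1 (visit(Y)): cur=Y back=1 fwd=0
After 2 (back): cur=HOME back=0 fwd=1
After 3 (forward): cur=Y back=1 fwd=0
After 4 (visit(N)): cur=N back=2 fwd=0
After 5 (visit(H)): cur=H back=3 fwd=0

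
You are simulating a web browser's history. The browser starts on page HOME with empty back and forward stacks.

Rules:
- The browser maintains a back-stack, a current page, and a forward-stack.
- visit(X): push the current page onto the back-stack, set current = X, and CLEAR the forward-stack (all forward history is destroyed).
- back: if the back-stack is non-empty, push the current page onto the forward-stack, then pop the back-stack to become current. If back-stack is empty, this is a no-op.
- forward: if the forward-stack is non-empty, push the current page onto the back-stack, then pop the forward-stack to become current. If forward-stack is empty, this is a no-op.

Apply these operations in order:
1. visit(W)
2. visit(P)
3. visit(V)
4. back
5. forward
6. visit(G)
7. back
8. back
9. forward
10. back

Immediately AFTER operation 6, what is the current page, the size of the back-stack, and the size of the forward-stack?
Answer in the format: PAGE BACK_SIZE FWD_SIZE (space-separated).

After 1 (visit(W)): cur=W back=1 fwd=0
After 2 (visit(P)): cur=P back=2 fwd=0
After 3 (visit(V)): cur=V back=3 fwd=0
After 4 (back): cur=P back=2 fwd=1
After 5 (forward): cur=V back=3 fwd=0
After 6 (visit(G)): cur=G back=4 fwd=0

G 4 0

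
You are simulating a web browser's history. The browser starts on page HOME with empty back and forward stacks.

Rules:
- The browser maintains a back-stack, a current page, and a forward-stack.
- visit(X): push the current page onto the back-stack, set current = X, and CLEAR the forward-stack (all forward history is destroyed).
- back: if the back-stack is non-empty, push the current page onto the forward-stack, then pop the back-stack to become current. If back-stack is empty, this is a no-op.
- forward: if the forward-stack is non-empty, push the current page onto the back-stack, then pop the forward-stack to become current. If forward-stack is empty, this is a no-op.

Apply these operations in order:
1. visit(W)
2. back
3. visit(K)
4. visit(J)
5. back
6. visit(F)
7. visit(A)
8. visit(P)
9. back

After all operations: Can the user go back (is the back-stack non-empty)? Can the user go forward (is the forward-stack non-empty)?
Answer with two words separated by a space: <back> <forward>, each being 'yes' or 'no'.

After 1 (visit(W)): cur=W back=1 fwd=0
After 2 (back): cur=HOME back=0 fwd=1
After 3 (visit(K)): cur=K back=1 fwd=0
After 4 (visit(J)): cur=J back=2 fwd=0
After 5 (back): cur=K back=1 fwd=1
After 6 (visit(F)): cur=F back=2 fwd=0
After 7 (visit(A)): cur=A back=3 fwd=0
After 8 (visit(P)): cur=P back=4 fwd=0
After 9 (back): cur=A back=3 fwd=1

Answer: yes yes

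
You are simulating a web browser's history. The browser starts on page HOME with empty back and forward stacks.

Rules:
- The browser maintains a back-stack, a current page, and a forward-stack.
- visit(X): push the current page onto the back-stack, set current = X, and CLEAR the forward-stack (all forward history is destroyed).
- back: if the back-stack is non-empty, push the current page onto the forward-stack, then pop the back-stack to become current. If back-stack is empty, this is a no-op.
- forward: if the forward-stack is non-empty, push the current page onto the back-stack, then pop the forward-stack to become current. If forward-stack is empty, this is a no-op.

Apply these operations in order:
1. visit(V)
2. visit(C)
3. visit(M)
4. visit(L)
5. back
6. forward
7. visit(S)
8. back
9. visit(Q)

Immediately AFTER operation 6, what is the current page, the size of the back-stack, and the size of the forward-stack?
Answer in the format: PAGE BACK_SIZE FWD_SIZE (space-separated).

After 1 (visit(V)): cur=V back=1 fwd=0
After 2 (visit(C)): cur=C back=2 fwd=0
After 3 (visit(M)): cur=M back=3 fwd=0
After 4 (visit(L)): cur=L back=4 fwd=0
After 5 (back): cur=M back=3 fwd=1
After 6 (forward): cur=L back=4 fwd=0

L 4 0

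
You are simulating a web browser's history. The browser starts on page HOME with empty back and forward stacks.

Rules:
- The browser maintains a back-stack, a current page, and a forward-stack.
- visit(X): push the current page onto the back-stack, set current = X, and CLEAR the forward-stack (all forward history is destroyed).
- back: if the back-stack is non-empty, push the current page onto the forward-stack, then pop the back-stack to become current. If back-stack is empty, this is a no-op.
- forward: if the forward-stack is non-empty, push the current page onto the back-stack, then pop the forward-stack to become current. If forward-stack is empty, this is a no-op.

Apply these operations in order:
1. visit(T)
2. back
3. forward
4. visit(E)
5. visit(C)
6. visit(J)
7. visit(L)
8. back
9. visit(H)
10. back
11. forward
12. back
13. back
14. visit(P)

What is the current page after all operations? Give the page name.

After 1 (visit(T)): cur=T back=1 fwd=0
After 2 (back): cur=HOME back=0 fwd=1
After 3 (forward): cur=T back=1 fwd=0
After 4 (visit(E)): cur=E back=2 fwd=0
After 5 (visit(C)): cur=C back=3 fwd=0
After 6 (visit(J)): cur=J back=4 fwd=0
After 7 (visit(L)): cur=L back=5 fwd=0
After 8 (back): cur=J back=4 fwd=1
After 9 (visit(H)): cur=H back=5 fwd=0
After 10 (back): cur=J back=4 fwd=1
After 11 (forward): cur=H back=5 fwd=0
After 12 (back): cur=J back=4 fwd=1
After 13 (back): cur=C back=3 fwd=2
After 14 (visit(P)): cur=P back=4 fwd=0

Answer: P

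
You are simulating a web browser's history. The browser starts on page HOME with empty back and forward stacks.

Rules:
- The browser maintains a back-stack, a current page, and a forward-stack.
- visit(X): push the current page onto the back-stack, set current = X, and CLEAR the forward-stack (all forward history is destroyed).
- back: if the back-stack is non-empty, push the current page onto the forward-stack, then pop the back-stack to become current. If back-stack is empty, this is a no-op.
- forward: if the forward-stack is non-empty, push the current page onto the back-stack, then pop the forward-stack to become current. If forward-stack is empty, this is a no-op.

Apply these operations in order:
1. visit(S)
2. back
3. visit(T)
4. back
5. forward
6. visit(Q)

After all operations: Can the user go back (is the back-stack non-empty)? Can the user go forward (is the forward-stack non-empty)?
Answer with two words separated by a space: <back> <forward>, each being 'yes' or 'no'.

After 1 (visit(S)): cur=S back=1 fwd=0
After 2 (back): cur=HOME back=0 fwd=1
After 3 (visit(T)): cur=T back=1 fwd=0
After 4 (back): cur=HOME back=0 fwd=1
After 5 (forward): cur=T back=1 fwd=0
After 6 (visit(Q)): cur=Q back=2 fwd=0

Answer: yes no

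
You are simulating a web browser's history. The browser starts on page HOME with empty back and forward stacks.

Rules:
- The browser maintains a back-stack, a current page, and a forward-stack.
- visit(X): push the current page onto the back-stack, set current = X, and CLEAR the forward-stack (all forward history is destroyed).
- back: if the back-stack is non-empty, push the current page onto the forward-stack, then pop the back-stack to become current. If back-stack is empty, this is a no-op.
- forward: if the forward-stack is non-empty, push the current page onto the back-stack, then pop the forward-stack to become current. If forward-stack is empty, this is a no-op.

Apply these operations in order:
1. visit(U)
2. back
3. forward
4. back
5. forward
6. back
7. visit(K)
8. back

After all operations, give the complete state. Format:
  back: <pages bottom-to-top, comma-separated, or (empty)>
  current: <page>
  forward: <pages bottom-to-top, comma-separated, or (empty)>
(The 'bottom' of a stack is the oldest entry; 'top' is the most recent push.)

After 1 (visit(U)): cur=U back=1 fwd=0
After 2 (back): cur=HOME back=0 fwd=1
After 3 (forward): cur=U back=1 fwd=0
After 4 (back): cur=HOME back=0 fwd=1
After 5 (forward): cur=U back=1 fwd=0
After 6 (back): cur=HOME back=0 fwd=1
After 7 (visit(K)): cur=K back=1 fwd=0
After 8 (back): cur=HOME back=0 fwd=1

Answer: back: (empty)
current: HOME
forward: K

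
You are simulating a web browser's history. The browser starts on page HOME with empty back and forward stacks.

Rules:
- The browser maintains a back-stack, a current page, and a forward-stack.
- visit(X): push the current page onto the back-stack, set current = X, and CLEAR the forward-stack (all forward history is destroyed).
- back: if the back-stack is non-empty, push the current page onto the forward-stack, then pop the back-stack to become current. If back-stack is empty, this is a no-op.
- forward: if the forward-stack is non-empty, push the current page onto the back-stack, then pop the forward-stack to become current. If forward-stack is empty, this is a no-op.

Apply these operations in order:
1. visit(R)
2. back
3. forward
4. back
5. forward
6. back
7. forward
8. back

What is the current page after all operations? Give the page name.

After 1 (visit(R)): cur=R back=1 fwd=0
After 2 (back): cur=HOME back=0 fwd=1
After 3 (forward): cur=R back=1 fwd=0
After 4 (back): cur=HOME back=0 fwd=1
After 5 (forward): cur=R back=1 fwd=0
After 6 (back): cur=HOME back=0 fwd=1
After 7 (forward): cur=R back=1 fwd=0
After 8 (back): cur=HOME back=0 fwd=1

Answer: HOME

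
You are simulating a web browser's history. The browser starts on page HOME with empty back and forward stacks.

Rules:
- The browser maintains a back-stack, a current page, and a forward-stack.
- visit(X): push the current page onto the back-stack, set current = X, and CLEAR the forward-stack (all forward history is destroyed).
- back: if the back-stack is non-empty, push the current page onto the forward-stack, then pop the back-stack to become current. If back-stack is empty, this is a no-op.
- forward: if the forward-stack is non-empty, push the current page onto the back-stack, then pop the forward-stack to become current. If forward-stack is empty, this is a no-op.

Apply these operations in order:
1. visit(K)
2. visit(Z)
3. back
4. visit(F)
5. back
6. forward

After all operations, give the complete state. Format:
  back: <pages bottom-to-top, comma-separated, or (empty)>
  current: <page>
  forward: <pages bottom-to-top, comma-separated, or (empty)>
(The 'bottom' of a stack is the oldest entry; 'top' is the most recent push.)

After 1 (visit(K)): cur=K back=1 fwd=0
After 2 (visit(Z)): cur=Z back=2 fwd=0
After 3 (back): cur=K back=1 fwd=1
After 4 (visit(F)): cur=F back=2 fwd=0
After 5 (back): cur=K back=1 fwd=1
After 6 (forward): cur=F back=2 fwd=0

Answer: back: HOME,K
current: F
forward: (empty)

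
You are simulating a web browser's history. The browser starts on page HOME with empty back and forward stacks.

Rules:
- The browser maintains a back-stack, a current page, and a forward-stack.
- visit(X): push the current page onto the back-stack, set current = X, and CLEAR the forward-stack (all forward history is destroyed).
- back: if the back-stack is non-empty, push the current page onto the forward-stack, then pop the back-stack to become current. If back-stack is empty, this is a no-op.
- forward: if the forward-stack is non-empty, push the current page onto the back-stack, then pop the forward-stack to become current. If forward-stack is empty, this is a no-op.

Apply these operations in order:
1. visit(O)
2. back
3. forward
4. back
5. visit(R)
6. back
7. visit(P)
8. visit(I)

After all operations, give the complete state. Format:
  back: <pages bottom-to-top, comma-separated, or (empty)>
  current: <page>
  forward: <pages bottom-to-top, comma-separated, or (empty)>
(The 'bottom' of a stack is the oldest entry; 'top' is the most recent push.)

Answer: back: HOME,P
current: I
forward: (empty)

Derivation:
After 1 (visit(O)): cur=O back=1 fwd=0
After 2 (back): cur=HOME back=0 fwd=1
After 3 (forward): cur=O back=1 fwd=0
After 4 (back): cur=HOME back=0 fwd=1
After 5 (visit(R)): cur=R back=1 fwd=0
After 6 (back): cur=HOME back=0 fwd=1
After 7 (visit(P)): cur=P back=1 fwd=0
After 8 (visit(I)): cur=I back=2 fwd=0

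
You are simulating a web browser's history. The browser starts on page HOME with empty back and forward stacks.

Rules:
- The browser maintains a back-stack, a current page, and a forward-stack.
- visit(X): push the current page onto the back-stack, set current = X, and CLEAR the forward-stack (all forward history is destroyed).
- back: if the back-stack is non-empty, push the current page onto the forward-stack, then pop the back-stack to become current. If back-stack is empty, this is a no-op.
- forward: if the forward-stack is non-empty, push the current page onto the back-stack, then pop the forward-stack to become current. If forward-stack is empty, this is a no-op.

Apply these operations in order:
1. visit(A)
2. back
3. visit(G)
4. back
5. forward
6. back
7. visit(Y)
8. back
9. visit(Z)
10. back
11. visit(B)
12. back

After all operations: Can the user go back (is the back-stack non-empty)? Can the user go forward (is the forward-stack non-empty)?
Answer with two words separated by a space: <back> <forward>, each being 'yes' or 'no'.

After 1 (visit(A)): cur=A back=1 fwd=0
After 2 (back): cur=HOME back=0 fwd=1
After 3 (visit(G)): cur=G back=1 fwd=0
After 4 (back): cur=HOME back=0 fwd=1
After 5 (forward): cur=G back=1 fwd=0
After 6 (back): cur=HOME back=0 fwd=1
After 7 (visit(Y)): cur=Y back=1 fwd=0
After 8 (back): cur=HOME back=0 fwd=1
After 9 (visit(Z)): cur=Z back=1 fwd=0
After 10 (back): cur=HOME back=0 fwd=1
After 11 (visit(B)): cur=B back=1 fwd=0
After 12 (back): cur=HOME back=0 fwd=1

Answer: no yes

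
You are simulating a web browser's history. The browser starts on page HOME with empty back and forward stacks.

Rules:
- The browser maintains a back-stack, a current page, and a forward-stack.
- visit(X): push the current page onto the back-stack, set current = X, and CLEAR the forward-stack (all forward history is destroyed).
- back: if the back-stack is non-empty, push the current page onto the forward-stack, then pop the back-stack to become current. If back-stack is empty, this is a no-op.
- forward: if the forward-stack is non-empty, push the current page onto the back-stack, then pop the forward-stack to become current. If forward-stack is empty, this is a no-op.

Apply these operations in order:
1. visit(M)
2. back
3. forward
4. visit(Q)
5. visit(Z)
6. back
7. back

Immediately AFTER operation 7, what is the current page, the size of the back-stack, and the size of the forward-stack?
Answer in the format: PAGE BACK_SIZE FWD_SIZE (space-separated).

After 1 (visit(M)): cur=M back=1 fwd=0
After 2 (back): cur=HOME back=0 fwd=1
After 3 (forward): cur=M back=1 fwd=0
After 4 (visit(Q)): cur=Q back=2 fwd=0
After 5 (visit(Z)): cur=Z back=3 fwd=0
After 6 (back): cur=Q back=2 fwd=1
After 7 (back): cur=M back=1 fwd=2

M 1 2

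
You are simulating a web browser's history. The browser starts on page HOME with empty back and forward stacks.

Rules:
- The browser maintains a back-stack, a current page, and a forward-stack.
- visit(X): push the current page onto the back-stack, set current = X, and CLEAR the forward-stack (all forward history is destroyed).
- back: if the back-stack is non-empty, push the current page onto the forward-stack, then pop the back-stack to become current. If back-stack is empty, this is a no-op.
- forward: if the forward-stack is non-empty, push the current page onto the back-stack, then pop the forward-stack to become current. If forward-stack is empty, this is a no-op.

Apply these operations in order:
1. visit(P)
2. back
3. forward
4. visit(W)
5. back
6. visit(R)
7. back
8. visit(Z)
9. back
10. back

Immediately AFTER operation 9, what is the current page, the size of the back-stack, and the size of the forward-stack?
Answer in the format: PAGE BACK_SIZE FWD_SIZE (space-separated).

After 1 (visit(P)): cur=P back=1 fwd=0
After 2 (back): cur=HOME back=0 fwd=1
After 3 (forward): cur=P back=1 fwd=0
After 4 (visit(W)): cur=W back=2 fwd=0
After 5 (back): cur=P back=1 fwd=1
After 6 (visit(R)): cur=R back=2 fwd=0
After 7 (back): cur=P back=1 fwd=1
After 8 (visit(Z)): cur=Z back=2 fwd=0
After 9 (back): cur=P back=1 fwd=1

P 1 1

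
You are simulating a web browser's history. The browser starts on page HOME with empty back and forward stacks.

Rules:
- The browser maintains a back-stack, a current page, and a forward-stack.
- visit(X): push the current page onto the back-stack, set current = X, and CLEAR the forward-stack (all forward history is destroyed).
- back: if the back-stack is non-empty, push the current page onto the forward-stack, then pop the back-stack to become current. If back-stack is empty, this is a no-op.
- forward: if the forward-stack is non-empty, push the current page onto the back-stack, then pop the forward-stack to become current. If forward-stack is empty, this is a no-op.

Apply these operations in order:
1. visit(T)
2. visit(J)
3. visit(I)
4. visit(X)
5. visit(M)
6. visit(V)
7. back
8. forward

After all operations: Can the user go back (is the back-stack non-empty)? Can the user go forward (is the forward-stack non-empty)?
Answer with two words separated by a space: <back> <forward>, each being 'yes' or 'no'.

After 1 (visit(T)): cur=T back=1 fwd=0
After 2 (visit(J)): cur=J back=2 fwd=0
After 3 (visit(I)): cur=I back=3 fwd=0
After 4 (visit(X)): cur=X back=4 fwd=0
After 5 (visit(M)): cur=M back=5 fwd=0
After 6 (visit(V)): cur=V back=6 fwd=0
After 7 (back): cur=M back=5 fwd=1
After 8 (forward): cur=V back=6 fwd=0

Answer: yes no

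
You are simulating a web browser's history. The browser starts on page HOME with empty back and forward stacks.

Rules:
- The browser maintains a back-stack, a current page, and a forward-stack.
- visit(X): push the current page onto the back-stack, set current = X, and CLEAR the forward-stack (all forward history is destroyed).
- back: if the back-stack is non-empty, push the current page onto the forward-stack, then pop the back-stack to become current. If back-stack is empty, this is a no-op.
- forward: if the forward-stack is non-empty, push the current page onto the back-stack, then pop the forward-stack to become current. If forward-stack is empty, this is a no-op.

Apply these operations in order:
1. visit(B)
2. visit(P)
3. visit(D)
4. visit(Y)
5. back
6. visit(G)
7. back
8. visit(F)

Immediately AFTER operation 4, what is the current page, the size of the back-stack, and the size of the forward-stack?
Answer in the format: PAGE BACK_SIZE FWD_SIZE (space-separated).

After 1 (visit(B)): cur=B back=1 fwd=0
After 2 (visit(P)): cur=P back=2 fwd=0
After 3 (visit(D)): cur=D back=3 fwd=0
After 4 (visit(Y)): cur=Y back=4 fwd=0

Y 4 0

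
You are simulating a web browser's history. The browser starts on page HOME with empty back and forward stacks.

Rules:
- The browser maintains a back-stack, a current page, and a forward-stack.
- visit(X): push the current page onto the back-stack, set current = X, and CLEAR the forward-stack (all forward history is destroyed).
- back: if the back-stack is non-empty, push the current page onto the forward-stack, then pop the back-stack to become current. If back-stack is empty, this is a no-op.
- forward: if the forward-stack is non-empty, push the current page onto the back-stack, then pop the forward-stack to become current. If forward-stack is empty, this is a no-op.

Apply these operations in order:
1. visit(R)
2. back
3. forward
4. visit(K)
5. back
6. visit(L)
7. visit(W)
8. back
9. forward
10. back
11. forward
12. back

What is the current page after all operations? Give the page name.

Answer: L

Derivation:
After 1 (visit(R)): cur=R back=1 fwd=0
After 2 (back): cur=HOME back=0 fwd=1
After 3 (forward): cur=R back=1 fwd=0
After 4 (visit(K)): cur=K back=2 fwd=0
After 5 (back): cur=R back=1 fwd=1
After 6 (visit(L)): cur=L back=2 fwd=0
After 7 (visit(W)): cur=W back=3 fwd=0
After 8 (back): cur=L back=2 fwd=1
After 9 (forward): cur=W back=3 fwd=0
After 10 (back): cur=L back=2 fwd=1
After 11 (forward): cur=W back=3 fwd=0
After 12 (back): cur=L back=2 fwd=1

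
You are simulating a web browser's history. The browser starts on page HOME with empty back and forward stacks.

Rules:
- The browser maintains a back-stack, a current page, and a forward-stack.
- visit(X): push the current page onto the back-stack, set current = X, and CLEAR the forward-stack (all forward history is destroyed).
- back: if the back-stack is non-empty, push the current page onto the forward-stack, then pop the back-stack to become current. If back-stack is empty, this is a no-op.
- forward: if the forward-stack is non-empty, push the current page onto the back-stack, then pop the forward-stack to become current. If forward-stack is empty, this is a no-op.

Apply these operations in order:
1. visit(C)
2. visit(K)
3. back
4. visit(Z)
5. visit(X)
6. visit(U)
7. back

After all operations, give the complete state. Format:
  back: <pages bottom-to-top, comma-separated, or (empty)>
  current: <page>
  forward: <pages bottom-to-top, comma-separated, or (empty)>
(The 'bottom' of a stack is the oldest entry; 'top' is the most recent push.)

After 1 (visit(C)): cur=C back=1 fwd=0
After 2 (visit(K)): cur=K back=2 fwd=0
After 3 (back): cur=C back=1 fwd=1
After 4 (visit(Z)): cur=Z back=2 fwd=0
After 5 (visit(X)): cur=X back=3 fwd=0
After 6 (visit(U)): cur=U back=4 fwd=0
After 7 (back): cur=X back=3 fwd=1

Answer: back: HOME,C,Z
current: X
forward: U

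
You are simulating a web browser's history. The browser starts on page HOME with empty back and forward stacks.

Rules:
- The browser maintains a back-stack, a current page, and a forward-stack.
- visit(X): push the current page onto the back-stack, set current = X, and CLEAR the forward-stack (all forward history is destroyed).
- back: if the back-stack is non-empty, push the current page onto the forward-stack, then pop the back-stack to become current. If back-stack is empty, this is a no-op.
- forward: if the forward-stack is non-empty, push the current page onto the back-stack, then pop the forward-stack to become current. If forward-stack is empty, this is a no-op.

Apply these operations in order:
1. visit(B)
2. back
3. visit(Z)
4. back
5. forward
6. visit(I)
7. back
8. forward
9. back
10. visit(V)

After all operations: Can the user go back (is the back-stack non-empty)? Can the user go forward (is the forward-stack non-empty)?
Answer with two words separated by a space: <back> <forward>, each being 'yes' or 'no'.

After 1 (visit(B)): cur=B back=1 fwd=0
After 2 (back): cur=HOME back=0 fwd=1
After 3 (visit(Z)): cur=Z back=1 fwd=0
After 4 (back): cur=HOME back=0 fwd=1
After 5 (forward): cur=Z back=1 fwd=0
After 6 (visit(I)): cur=I back=2 fwd=0
After 7 (back): cur=Z back=1 fwd=1
After 8 (forward): cur=I back=2 fwd=0
After 9 (back): cur=Z back=1 fwd=1
After 10 (visit(V)): cur=V back=2 fwd=0

Answer: yes no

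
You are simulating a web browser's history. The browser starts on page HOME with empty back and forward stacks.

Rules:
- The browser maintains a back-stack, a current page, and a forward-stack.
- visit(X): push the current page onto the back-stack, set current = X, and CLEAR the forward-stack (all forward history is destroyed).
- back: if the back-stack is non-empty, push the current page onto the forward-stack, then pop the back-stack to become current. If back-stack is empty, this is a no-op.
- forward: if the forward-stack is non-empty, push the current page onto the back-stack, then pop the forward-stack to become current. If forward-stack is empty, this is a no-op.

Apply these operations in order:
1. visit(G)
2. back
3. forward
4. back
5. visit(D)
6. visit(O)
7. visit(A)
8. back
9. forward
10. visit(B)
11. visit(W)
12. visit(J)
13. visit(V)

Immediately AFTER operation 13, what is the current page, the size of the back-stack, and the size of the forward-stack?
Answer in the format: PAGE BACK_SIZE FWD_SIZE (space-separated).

After 1 (visit(G)): cur=G back=1 fwd=0
After 2 (back): cur=HOME back=0 fwd=1
After 3 (forward): cur=G back=1 fwd=0
After 4 (back): cur=HOME back=0 fwd=1
After 5 (visit(D)): cur=D back=1 fwd=0
After 6 (visit(O)): cur=O back=2 fwd=0
After 7 (visit(A)): cur=A back=3 fwd=0
After 8 (back): cur=O back=2 fwd=1
After 9 (forward): cur=A back=3 fwd=0
After 10 (visit(B)): cur=B back=4 fwd=0
After 11 (visit(W)): cur=W back=5 fwd=0
After 12 (visit(J)): cur=J back=6 fwd=0
After 13 (visit(V)): cur=V back=7 fwd=0

V 7 0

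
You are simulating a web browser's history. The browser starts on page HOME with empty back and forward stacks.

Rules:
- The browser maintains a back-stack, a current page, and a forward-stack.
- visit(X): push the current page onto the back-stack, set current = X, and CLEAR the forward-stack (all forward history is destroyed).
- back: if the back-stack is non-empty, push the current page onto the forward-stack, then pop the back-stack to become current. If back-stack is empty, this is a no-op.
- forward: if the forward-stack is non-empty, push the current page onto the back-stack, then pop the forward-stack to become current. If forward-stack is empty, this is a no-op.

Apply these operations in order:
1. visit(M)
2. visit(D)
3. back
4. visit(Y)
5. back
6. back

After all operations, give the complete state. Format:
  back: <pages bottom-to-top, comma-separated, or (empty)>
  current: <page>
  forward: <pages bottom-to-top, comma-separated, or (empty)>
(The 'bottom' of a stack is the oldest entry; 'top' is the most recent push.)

Answer: back: (empty)
current: HOME
forward: Y,M

Derivation:
After 1 (visit(M)): cur=M back=1 fwd=0
After 2 (visit(D)): cur=D back=2 fwd=0
After 3 (back): cur=M back=1 fwd=1
After 4 (visit(Y)): cur=Y back=2 fwd=0
After 5 (back): cur=M back=1 fwd=1
After 6 (back): cur=HOME back=0 fwd=2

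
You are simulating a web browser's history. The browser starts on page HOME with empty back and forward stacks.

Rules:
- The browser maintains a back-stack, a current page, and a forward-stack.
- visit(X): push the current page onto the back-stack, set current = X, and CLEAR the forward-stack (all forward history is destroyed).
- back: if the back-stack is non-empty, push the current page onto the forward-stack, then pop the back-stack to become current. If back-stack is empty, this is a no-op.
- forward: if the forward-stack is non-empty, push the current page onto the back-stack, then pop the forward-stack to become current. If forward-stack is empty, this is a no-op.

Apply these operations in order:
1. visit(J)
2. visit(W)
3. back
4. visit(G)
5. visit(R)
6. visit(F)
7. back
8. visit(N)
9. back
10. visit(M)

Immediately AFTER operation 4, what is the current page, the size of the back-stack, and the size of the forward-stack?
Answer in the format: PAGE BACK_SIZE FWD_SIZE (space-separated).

After 1 (visit(J)): cur=J back=1 fwd=0
After 2 (visit(W)): cur=W back=2 fwd=0
After 3 (back): cur=J back=1 fwd=1
After 4 (visit(G)): cur=G back=2 fwd=0

G 2 0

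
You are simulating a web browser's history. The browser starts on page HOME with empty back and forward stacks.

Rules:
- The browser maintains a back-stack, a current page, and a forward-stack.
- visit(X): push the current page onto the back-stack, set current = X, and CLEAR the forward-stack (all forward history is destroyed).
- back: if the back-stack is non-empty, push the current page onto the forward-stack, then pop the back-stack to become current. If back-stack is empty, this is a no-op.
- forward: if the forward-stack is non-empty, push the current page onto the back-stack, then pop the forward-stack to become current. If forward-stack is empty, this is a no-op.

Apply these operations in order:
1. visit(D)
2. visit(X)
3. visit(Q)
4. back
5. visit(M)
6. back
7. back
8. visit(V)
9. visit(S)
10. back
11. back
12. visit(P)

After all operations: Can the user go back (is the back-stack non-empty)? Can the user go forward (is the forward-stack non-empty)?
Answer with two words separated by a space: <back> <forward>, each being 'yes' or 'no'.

After 1 (visit(D)): cur=D back=1 fwd=0
After 2 (visit(X)): cur=X back=2 fwd=0
After 3 (visit(Q)): cur=Q back=3 fwd=0
After 4 (back): cur=X back=2 fwd=1
After 5 (visit(M)): cur=M back=3 fwd=0
After 6 (back): cur=X back=2 fwd=1
After 7 (back): cur=D back=1 fwd=2
After 8 (visit(V)): cur=V back=2 fwd=0
After 9 (visit(S)): cur=S back=3 fwd=0
After 10 (back): cur=V back=2 fwd=1
After 11 (back): cur=D back=1 fwd=2
After 12 (visit(P)): cur=P back=2 fwd=0

Answer: yes no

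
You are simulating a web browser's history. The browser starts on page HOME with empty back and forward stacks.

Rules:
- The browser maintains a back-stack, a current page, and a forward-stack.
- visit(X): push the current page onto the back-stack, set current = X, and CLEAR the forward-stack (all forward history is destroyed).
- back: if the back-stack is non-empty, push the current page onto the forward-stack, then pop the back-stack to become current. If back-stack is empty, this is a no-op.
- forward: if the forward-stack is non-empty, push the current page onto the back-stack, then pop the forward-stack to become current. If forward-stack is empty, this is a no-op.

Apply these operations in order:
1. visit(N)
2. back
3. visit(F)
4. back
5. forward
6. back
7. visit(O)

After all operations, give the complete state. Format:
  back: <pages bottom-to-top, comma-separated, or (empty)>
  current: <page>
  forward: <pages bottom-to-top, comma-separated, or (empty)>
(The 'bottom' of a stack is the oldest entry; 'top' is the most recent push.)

After 1 (visit(N)): cur=N back=1 fwd=0
After 2 (back): cur=HOME back=0 fwd=1
After 3 (visit(F)): cur=F back=1 fwd=0
After 4 (back): cur=HOME back=0 fwd=1
After 5 (forward): cur=F back=1 fwd=0
After 6 (back): cur=HOME back=0 fwd=1
After 7 (visit(O)): cur=O back=1 fwd=0

Answer: back: HOME
current: O
forward: (empty)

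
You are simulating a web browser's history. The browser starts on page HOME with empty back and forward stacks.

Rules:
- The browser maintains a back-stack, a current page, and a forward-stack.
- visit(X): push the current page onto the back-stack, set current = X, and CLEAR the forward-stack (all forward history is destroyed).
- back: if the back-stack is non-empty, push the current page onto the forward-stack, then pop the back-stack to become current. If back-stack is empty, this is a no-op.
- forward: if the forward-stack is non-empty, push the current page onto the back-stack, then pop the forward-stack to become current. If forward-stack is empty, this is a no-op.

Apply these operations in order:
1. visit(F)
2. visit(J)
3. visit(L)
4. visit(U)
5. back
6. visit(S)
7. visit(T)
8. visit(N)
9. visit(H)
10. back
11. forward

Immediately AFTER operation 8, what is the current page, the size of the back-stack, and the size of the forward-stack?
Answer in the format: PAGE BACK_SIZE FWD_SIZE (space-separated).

After 1 (visit(F)): cur=F back=1 fwd=0
After 2 (visit(J)): cur=J back=2 fwd=0
After 3 (visit(L)): cur=L back=3 fwd=0
After 4 (visit(U)): cur=U back=4 fwd=0
After 5 (back): cur=L back=3 fwd=1
After 6 (visit(S)): cur=S back=4 fwd=0
After 7 (visit(T)): cur=T back=5 fwd=0
After 8 (visit(N)): cur=N back=6 fwd=0

N 6 0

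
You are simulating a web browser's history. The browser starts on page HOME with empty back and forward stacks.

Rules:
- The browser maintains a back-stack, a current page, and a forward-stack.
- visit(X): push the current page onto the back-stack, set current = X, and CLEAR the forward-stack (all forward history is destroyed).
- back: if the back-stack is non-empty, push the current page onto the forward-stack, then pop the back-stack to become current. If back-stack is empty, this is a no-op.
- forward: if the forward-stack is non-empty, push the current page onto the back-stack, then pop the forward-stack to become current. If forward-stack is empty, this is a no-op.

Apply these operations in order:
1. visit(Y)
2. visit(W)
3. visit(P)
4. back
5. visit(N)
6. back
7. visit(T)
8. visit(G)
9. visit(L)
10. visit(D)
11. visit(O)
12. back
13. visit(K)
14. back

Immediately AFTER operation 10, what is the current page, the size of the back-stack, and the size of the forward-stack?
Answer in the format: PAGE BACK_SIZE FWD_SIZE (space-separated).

After 1 (visit(Y)): cur=Y back=1 fwd=0
After 2 (visit(W)): cur=W back=2 fwd=0
After 3 (visit(P)): cur=P back=3 fwd=0
After 4 (back): cur=W back=2 fwd=1
After 5 (visit(N)): cur=N back=3 fwd=0
After 6 (back): cur=W back=2 fwd=1
After 7 (visit(T)): cur=T back=3 fwd=0
After 8 (visit(G)): cur=G back=4 fwd=0
After 9 (visit(L)): cur=L back=5 fwd=0
After 10 (visit(D)): cur=D back=6 fwd=0

D 6 0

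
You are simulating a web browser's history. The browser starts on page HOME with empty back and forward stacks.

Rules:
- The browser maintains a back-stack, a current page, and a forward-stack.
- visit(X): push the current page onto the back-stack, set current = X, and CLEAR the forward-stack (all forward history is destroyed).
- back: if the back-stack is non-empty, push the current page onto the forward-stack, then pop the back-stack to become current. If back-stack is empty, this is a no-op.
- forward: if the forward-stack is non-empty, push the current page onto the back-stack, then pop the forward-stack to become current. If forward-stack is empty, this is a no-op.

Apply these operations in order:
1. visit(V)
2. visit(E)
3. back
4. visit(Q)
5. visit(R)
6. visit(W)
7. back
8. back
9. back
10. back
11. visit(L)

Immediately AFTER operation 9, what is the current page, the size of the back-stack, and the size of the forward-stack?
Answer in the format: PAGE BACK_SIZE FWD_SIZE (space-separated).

After 1 (visit(V)): cur=V back=1 fwd=0
After 2 (visit(E)): cur=E back=2 fwd=0
After 3 (back): cur=V back=1 fwd=1
After 4 (visit(Q)): cur=Q back=2 fwd=0
After 5 (visit(R)): cur=R back=3 fwd=0
After 6 (visit(W)): cur=W back=4 fwd=0
After 7 (back): cur=R back=3 fwd=1
After 8 (back): cur=Q back=2 fwd=2
After 9 (back): cur=V back=1 fwd=3

V 1 3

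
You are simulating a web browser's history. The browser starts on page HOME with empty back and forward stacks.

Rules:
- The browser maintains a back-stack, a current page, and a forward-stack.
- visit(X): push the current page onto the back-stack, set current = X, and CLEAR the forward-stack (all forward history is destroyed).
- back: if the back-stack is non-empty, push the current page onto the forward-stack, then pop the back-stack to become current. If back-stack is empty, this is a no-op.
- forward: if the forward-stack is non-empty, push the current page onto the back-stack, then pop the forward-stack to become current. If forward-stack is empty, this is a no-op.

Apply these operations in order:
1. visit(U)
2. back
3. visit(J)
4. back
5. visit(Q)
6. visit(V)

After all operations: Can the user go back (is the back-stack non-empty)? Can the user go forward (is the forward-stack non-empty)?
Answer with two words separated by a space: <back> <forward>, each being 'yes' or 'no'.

After 1 (visit(U)): cur=U back=1 fwd=0
After 2 (back): cur=HOME back=0 fwd=1
After 3 (visit(J)): cur=J back=1 fwd=0
After 4 (back): cur=HOME back=0 fwd=1
After 5 (visit(Q)): cur=Q back=1 fwd=0
After 6 (visit(V)): cur=V back=2 fwd=0

Answer: yes no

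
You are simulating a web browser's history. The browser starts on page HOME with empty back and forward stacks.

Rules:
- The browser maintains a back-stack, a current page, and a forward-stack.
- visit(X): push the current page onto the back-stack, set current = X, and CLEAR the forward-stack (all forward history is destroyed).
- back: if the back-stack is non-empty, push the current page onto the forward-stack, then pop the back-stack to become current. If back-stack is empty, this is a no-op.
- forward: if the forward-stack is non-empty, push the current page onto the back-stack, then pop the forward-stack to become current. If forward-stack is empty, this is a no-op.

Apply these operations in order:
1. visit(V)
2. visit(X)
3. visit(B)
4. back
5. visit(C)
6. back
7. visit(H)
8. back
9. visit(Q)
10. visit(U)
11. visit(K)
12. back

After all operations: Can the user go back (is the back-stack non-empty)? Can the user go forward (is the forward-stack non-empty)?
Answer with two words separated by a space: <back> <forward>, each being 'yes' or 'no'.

After 1 (visit(V)): cur=V back=1 fwd=0
After 2 (visit(X)): cur=X back=2 fwd=0
After 3 (visit(B)): cur=B back=3 fwd=0
After 4 (back): cur=X back=2 fwd=1
After 5 (visit(C)): cur=C back=3 fwd=0
After 6 (back): cur=X back=2 fwd=1
After 7 (visit(H)): cur=H back=3 fwd=0
After 8 (back): cur=X back=2 fwd=1
After 9 (visit(Q)): cur=Q back=3 fwd=0
After 10 (visit(U)): cur=U back=4 fwd=0
After 11 (visit(K)): cur=K back=5 fwd=0
After 12 (back): cur=U back=4 fwd=1

Answer: yes yes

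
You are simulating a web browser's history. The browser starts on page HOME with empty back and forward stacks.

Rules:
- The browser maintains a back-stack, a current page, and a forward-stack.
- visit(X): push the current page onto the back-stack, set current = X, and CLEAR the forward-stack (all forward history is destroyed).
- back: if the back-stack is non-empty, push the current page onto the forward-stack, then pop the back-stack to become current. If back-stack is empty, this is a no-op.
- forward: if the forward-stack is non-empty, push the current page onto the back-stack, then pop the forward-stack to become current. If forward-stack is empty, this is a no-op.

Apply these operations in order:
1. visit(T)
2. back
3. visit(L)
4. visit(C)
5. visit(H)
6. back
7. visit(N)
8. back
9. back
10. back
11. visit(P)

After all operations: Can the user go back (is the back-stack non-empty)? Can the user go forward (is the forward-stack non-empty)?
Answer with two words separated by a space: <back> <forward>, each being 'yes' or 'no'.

Answer: yes no

Derivation:
After 1 (visit(T)): cur=T back=1 fwd=0
After 2 (back): cur=HOME back=0 fwd=1
After 3 (visit(L)): cur=L back=1 fwd=0
After 4 (visit(C)): cur=C back=2 fwd=0
After 5 (visit(H)): cur=H back=3 fwd=0
After 6 (back): cur=C back=2 fwd=1
After 7 (visit(N)): cur=N back=3 fwd=0
After 8 (back): cur=C back=2 fwd=1
After 9 (back): cur=L back=1 fwd=2
After 10 (back): cur=HOME back=0 fwd=3
After 11 (visit(P)): cur=P back=1 fwd=0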